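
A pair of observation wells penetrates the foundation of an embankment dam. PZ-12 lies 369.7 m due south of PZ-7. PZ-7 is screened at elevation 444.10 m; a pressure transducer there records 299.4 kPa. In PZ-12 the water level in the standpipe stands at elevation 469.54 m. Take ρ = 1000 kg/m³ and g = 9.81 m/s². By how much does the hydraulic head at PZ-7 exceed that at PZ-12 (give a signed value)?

Pressure head at PZ-7: ψ = P/(ρg) = 299.4×1000 / (1000 × 9.81) = 30.52 m.
Total head at PZ-7: h = z + ψ = 444.10 + 30.52 = 474.62 m.
Total head at PZ-12: h = 469.54 m (water level in the piezometer is the total head).
Head difference: h(PZ-7) − h(PZ-12) = 474.62 − 469.54 = 5.08 m.

Δh ≈ 5.08 m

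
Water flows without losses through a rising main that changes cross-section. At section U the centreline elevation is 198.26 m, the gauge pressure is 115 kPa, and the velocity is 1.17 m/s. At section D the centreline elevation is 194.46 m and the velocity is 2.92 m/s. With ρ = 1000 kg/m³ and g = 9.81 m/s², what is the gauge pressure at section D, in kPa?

Pressure head at U: ψ₁ = P₁/(ρg) = 115×1000 / (1000 × 9.81) = 11.72 m.
Velocity heads: v₁²/2g = 1.17²/19.62 = 0.070 m; v₂²/2g = 2.92²/19.62 = 0.435 m.
Total head H = z₁ + ψ₁ + v₁²/2g = 198.26 + 11.72 + 0.070 = 210.05 m.
ψ₂ = H − z₂ − v₂²/2g = 210.05 − 194.46 − 0.435 = 15.16 m.
P₂ = ρgψ₂ = 1000 × 9.81 × 15.16 ≈ 149 kPa.

P₂ ≈ 149 kPa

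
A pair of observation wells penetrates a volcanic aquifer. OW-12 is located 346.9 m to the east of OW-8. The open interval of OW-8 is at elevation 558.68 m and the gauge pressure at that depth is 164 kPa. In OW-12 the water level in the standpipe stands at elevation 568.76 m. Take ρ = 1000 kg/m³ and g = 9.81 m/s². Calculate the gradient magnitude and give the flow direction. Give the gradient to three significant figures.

i ≈ 0.0191; groundwater flows toward the east

Pressure head at OW-8: ψ = P/(ρg) = 164×1000 / (1000 × 9.81) = 16.72 m.
Total head at OW-8: h = z + ψ = 558.68 + 16.72 = 575.40 m.
Total head at OW-12: h = 568.76 m (water level in the piezometer is the total head).
Head difference: h(OW-8) − h(OW-12) = 575.40 − 568.76 = 6.64 m.
Hydraulic gradient: i = |Δh| / L = 6.64 / 346.9 = 0.0191.
Flow is from higher to lower head: from OW-8 toward OW-12, i.e. toward the east.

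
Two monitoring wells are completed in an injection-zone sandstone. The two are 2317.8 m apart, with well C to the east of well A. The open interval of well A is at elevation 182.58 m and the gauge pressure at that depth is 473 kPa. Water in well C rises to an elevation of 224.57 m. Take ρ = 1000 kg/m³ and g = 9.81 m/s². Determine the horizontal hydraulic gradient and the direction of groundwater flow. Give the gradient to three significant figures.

i ≈ 0.00269; groundwater flows toward the east

Pressure head at well A: ψ = P/(ρg) = 473×1000 / (1000 × 9.81) = 48.22 m.
Total head at well A: h = z + ψ = 182.58 + 48.22 = 230.80 m.
Total head at well C: h = 224.57 m (water level in the piezometer is the total head).
Head difference: h(well A) − h(well C) = 230.80 − 224.57 = 6.23 m.
Hydraulic gradient: i = |Δh| / L = 6.23 / 2317.8 = 0.00269.
Flow is from higher to lower head: from well A toward well C, i.e. toward the east.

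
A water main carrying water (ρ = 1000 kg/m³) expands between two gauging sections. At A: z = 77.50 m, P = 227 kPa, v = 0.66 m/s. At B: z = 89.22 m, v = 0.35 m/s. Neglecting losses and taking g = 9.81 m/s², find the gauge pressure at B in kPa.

Pressure head at A: ψ₁ = P₁/(ρg) = 227×1000 / (1000 × 9.81) = 23.14 m.
Velocity heads: v₁²/2g = 0.66²/19.62 = 0.022 m; v₂²/2g = 0.35²/19.62 = 0.006 m.
Total head H = z₁ + ψ₁ + v₁²/2g = 77.50 + 23.14 + 0.022 = 100.66 m.
ψ₂ = H − z₂ − v₂²/2g = 100.66 − 89.22 − 0.006 = 11.43 m.
P₂ = ρgψ₂ = 1000 × 9.81 × 11.43 ≈ 112 kPa.

P₂ ≈ 112 kPa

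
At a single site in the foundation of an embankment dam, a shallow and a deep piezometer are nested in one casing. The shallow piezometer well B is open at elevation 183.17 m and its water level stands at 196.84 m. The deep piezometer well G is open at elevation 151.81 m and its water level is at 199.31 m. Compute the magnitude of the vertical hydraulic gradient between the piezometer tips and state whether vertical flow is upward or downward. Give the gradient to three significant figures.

|i_v| ≈ 0.0788; vertical flow is upward

Total head at well B: h = 196.84 m (water level in the standpipe).
Total head at well G: h = 199.31 m.
Δh = h(well B) − h(well G) = 196.84 − 199.31 = -2.47 m.
Vertical separation Δz = 183.17 − 151.81 = 31.36 m.
|i_v| = |Δh| / Δz = 2.47 / 31.36 = 0.0788.
Head is higher in the deep piezometer, so vertical flow is upward (discharge condition).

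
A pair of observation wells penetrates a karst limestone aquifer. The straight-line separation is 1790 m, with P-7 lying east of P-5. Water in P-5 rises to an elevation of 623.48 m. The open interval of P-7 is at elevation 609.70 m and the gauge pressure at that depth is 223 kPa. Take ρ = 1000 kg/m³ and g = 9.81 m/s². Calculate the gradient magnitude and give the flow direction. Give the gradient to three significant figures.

i ≈ 0.00500; groundwater flows toward the west

Total head at P-5: h = 623.48 m (water level in the piezometer is the total head).
Pressure head at P-7: ψ = P/(ρg) = 223×1000 / (1000 × 9.81) = 22.73 m.
Total head at P-7: h = z + ψ = 609.70 + 22.73 = 632.43 m.
Head difference: h(P-5) − h(P-7) = 623.48 − 632.43 = -8.95 m.
Hydraulic gradient: i = |Δh| / L = 8.95 / 1790 = 0.00500.
Flow is from higher to lower head: from P-7 toward P-5, i.e. toward the west.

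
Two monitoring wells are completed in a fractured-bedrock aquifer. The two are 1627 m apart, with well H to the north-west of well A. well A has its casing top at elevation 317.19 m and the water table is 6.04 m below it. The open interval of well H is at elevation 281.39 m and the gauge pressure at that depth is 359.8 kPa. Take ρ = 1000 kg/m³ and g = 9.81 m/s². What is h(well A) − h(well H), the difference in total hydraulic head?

Total head at well A: h = 317.19 − 6.04 = 311.15 m.
Pressure head at well H: ψ = P/(ρg) = 359.8×1000 / (1000 × 9.81) = 36.68 m.
Total head at well H: h = z + ψ = 281.39 + 36.68 = 318.07 m.
Head difference: h(well A) − h(well H) = 311.15 − 318.07 = -6.92 m.

Δh ≈ -6.92 m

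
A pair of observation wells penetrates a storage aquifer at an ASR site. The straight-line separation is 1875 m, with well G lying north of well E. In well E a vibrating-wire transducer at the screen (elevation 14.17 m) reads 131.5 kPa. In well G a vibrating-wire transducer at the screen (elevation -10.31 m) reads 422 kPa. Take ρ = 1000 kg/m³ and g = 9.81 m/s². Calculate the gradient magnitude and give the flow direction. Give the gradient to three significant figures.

Pressure head at well E: ψ = P/(ρg) = 131.5×1000 / (1000 × 9.81) = 13.40 m.
Total head at well E: h = z + ψ = 14.17 + 13.40 = 27.57 m.
Pressure head at well G: ψ = P/(ρg) = 422×1000 / (1000 × 9.81) = 43.02 m.
Total head at well G: h = z + ψ = -10.31 + 43.02 = 32.71 m.
Head difference: h(well E) − h(well G) = 27.57 − 32.71 = -5.14 m.
Hydraulic gradient: i = |Δh| / L = 5.14 / 1875 = 0.00274.
Flow is from higher to lower head: from well G toward well E, i.e. toward the south.

i ≈ 0.00274; groundwater flows toward the south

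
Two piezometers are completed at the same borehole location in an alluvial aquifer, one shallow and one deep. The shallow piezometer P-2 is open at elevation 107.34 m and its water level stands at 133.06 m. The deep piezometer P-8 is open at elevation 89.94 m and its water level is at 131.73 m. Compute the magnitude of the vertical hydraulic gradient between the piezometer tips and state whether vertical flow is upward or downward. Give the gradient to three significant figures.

|i_v| ≈ 0.0764; vertical flow is downward

Total head at P-2: h = 133.06 m (water level in the standpipe).
Total head at P-8: h = 131.73 m.
Δh = h(P-2) − h(P-8) = 133.06 − 131.73 = 1.33 m.
Vertical separation Δz = 107.34 − 89.94 = 17.40 m.
|i_v| = |Δh| / Δz = 1.33 / 17.40 = 0.0764.
Head is higher in the shallow piezometer, so vertical flow is downward (recharge condition).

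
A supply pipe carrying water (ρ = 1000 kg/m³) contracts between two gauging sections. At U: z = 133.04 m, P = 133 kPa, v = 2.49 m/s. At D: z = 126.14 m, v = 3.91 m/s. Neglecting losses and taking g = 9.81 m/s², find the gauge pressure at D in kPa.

P₂ ≈ 196 kPa

Pressure head at U: ψ₁ = P₁/(ρg) = 133×1000 / (1000 × 9.81) = 13.56 m.
Velocity heads: v₁²/2g = 2.49²/19.62 = 0.316 m; v₂²/2g = 3.91²/19.62 = 0.779 m.
Total head H = z₁ + ψ₁ + v₁²/2g = 133.04 + 13.56 + 0.316 = 146.92 m.
ψ₂ = H − z₂ − v₂²/2g = 146.92 − 126.14 − 0.779 = 20.00 m.
P₂ = ρgψ₂ = 1000 × 9.81 × 20.00 ≈ 196 kPa.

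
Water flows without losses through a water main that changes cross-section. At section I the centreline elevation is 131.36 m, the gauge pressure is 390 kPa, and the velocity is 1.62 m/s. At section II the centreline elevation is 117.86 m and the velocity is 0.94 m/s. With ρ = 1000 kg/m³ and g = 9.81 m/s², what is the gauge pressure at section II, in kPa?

P₂ ≈ 523 kPa

Pressure head at I: ψ₁ = P₁/(ρg) = 390×1000 / (1000 × 9.81) = 39.76 m.
Velocity heads: v₁²/2g = 1.62²/19.62 = 0.134 m; v₂²/2g = 0.94²/19.62 = 0.045 m.
Total head H = z₁ + ψ₁ + v₁²/2g = 131.36 + 39.76 + 0.134 = 171.25 m.
ψ₂ = H − z₂ − v₂²/2g = 171.25 − 117.86 − 0.045 = 53.34 m.
P₂ = ρgψ₂ = 1000 × 9.81 × 53.34 ≈ 523 kPa.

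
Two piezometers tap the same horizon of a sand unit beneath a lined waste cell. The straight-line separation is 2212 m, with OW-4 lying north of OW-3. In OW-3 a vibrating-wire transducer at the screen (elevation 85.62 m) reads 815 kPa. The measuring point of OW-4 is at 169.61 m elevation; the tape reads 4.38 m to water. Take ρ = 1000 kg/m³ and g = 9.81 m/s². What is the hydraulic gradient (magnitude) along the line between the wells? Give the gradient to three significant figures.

i ≈ 0.00157

Pressure head at OW-3: ψ = P/(ρg) = 815×1000 / (1000 × 9.81) = 83.08 m.
Total head at OW-3: h = z + ψ = 85.62 + 83.08 = 168.70 m.
Total head at OW-4: h = 169.61 − 4.38 = 165.23 m.
Head difference: h(OW-3) − h(OW-4) = 168.70 − 165.23 = 3.47 m.
Hydraulic gradient: i = |Δh| / L = 3.47 / 2212 = 0.00157.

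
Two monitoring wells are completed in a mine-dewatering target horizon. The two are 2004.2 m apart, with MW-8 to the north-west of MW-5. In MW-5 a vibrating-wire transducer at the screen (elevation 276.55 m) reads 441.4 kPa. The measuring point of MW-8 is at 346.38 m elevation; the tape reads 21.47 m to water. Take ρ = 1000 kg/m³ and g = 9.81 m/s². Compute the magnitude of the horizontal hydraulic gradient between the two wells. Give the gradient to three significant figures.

Pressure head at MW-5: ψ = P/(ρg) = 441.4×1000 / (1000 × 9.81) = 44.99 m.
Total head at MW-5: h = z + ψ = 276.55 + 44.99 = 321.54 m.
Total head at MW-8: h = 346.38 − 21.47 = 324.91 m.
Head difference: h(MW-5) − h(MW-8) = 321.54 − 324.91 = -3.37 m.
Hydraulic gradient: i = |Δh| / L = 3.37 / 2004.2 = 0.00168.

i ≈ 0.00168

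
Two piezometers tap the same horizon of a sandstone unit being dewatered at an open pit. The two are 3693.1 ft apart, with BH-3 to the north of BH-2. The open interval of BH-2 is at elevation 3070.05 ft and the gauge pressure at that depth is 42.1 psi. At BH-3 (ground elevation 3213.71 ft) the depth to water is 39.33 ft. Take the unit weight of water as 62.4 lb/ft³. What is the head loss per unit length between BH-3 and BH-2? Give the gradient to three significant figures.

Pressure head at BH-2: ψ = 144·P/γ = 144 × 42.1 / 62.4 = 97.15 ft.
Total head at BH-2: h = z + ψ = 3070.05 + 97.15 = 3167.20 ft.
Total head at BH-3: h = 3213.71 − 39.33 = 3174.38 ft.
Head difference: h(BH-2) − h(BH-3) = 3167.20 − 3174.38 = -7.18 ft.
Hydraulic gradient: i = |Δh| / L = 7.18 / 3693.1 = 0.00194.

i ≈ 0.00194 ft/ft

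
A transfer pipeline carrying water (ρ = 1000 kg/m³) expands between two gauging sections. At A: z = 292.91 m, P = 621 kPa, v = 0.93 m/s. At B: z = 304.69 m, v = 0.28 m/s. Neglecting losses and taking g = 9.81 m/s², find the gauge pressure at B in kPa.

P₂ ≈ 506 kPa

Pressure head at A: ψ₁ = P₁/(ρg) = 621×1000 / (1000 × 9.81) = 63.30 m.
Velocity heads: v₁²/2g = 0.93²/19.62 = 0.044 m; v₂²/2g = 0.28²/19.62 = 0.004 m.
Total head H = z₁ + ψ₁ + v₁²/2g = 292.91 + 63.30 + 0.044 = 356.25 m.
ψ₂ = H − z₂ − v₂²/2g = 356.25 − 304.69 − 0.004 = 51.56 m.
P₂ = ρgψ₂ = 1000 × 9.81 × 51.56 ≈ 506 kPa.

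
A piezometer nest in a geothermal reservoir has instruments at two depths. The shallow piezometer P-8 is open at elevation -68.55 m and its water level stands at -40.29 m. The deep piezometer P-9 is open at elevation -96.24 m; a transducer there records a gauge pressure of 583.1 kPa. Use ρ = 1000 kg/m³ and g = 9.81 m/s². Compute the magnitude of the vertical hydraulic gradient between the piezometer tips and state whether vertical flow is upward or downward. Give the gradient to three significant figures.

Total head at P-8: h = -40.29 m (water level in the standpipe).
Pressure head at P-9: ψ = P/(ρg) = 583.1×1000 / (1000 × 9.81) = 59.44 m.
Total head at P-9: h = z + ψ = -96.24 + 59.44 = -36.80 m.
Δh = h(P-8) − h(P-9) = -40.29 − (-36.80) = -3.49 m.
Vertical separation Δz = -68.55 − (-96.24) = 27.69 m.
|i_v| = |Δh| / Δz = 3.49 / 27.69 = 0.126.
Head is higher in the deep piezometer, so vertical flow is upward (discharge condition).

|i_v| ≈ 0.126; vertical flow is upward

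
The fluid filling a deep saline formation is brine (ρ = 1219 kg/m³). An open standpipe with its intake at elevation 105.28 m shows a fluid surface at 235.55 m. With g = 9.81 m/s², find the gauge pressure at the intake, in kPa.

P ≈ 1560 kPa

Pressure head ψ = h − z = 235.55 − 105.28 = 130.27 m.
P = ρgψ = 1219 × 9.81 × 130.27 = 1557819 Pa ≈ 1560 kPa.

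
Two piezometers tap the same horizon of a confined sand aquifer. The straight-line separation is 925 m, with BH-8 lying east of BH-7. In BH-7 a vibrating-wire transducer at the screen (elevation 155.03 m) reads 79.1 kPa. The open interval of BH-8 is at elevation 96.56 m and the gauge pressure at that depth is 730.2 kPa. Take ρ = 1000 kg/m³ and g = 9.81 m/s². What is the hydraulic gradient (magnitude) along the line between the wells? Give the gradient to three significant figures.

i ≈ 0.00854

Pressure head at BH-7: ψ = P/(ρg) = 79.1×1000 / (1000 × 9.81) = 8.06 m.
Total head at BH-7: h = z + ψ = 155.03 + 8.06 = 163.09 m.
Pressure head at BH-8: ψ = P/(ρg) = 730.2×1000 / (1000 × 9.81) = 74.43 m.
Total head at BH-8: h = z + ψ = 96.56 + 74.43 = 170.99 m.
Head difference: h(BH-7) − h(BH-8) = 163.09 − 170.99 = -7.90 m.
Hydraulic gradient: i = |Δh| / L = 7.90 / 925 = 0.00854.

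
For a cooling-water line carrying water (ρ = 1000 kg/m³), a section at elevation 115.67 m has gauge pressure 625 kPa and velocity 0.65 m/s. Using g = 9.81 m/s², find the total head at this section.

Pressure head ψ = P/(ρg) = 625×1000 / (1000 × 9.81) = 63.71 m.
Velocity head = v²/(2g) = 0.65² / (2 × 9.81) = 0.022 m.
h = z + ψ + v²/(2g) = 115.67 + 63.71 + 0.022 = 179.40 m.

h ≈ 179.40 m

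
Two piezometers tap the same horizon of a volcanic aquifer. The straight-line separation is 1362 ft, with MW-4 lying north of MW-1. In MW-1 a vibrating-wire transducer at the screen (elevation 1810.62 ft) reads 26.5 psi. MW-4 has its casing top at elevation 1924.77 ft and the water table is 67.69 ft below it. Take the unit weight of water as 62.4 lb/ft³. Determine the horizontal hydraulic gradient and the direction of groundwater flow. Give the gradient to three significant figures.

i ≈ 0.0108; groundwater flows toward the north

Pressure head at MW-1: ψ = 144·P/γ = 144 × 26.5 / 62.4 = 61.15 ft.
Total head at MW-1: h = z + ψ = 1810.62 + 61.15 = 1871.77 ft.
Total head at MW-4: h = 1924.77 − 67.69 = 1857.08 ft.
Head difference: h(MW-1) − h(MW-4) = 1871.77 − 1857.08 = 14.69 ft.
Hydraulic gradient: i = |Δh| / L = 14.69 / 1362 = 0.0108.
Flow is from higher to lower head: from MW-1 toward MW-4, i.e. toward the north.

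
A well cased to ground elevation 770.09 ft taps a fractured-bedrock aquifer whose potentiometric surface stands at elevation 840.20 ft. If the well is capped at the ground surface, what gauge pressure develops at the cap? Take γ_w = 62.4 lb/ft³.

P ≈ 30.4 psi

Head above the cap: Δh = 840.20 − 770.09 = 70.11 ft.
P = γΔh/144 = 62.4 × 70.11 / 144 = 30.4 psi.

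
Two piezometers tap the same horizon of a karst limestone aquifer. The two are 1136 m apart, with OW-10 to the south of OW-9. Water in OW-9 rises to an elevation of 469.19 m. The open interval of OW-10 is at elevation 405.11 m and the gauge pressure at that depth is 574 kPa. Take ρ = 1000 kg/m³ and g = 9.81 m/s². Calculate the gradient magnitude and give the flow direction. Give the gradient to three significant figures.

Total head at OW-9: h = 469.19 m (water level in the piezometer is the total head).
Pressure head at OW-10: ψ = P/(ρg) = 574×1000 / (1000 × 9.81) = 58.51 m.
Total head at OW-10: h = z + ψ = 405.11 + 58.51 = 463.62 m.
Head difference: h(OW-9) − h(OW-10) = 469.19 − 463.62 = 5.57 m.
Hydraulic gradient: i = |Δh| / L = 5.57 / 1136 = 0.00490.
Flow is from higher to lower head: from OW-9 toward OW-10, i.e. toward the south.

i ≈ 0.00490; groundwater flows toward the south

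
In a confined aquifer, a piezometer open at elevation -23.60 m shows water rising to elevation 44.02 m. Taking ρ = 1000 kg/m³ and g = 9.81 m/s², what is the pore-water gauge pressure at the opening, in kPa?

Pressure head ψ = h − z = 44.02 − (-23.60) = 67.62 m.
P = ρgψ = 1000 × 9.81 × 67.62 = 663352 Pa ≈ 663 kPa.

P ≈ 663 kPa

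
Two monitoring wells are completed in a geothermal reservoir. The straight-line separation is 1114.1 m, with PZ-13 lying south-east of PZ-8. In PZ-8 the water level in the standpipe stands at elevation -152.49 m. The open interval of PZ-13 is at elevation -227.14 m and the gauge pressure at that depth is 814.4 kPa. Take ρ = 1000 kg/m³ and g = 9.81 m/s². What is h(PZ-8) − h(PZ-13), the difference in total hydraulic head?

Total head at PZ-8: h = -152.49 m (water level in the piezometer is the total head).
Pressure head at PZ-13: ψ = P/(ρg) = 814.4×1000 / (1000 × 9.81) = 83.02 m.
Total head at PZ-13: h = z + ψ = -227.14 + 83.02 = -144.12 m.
Head difference: h(PZ-8) − h(PZ-13) = -152.49 − (-144.12) = -8.37 m.

Δh ≈ -8.37 m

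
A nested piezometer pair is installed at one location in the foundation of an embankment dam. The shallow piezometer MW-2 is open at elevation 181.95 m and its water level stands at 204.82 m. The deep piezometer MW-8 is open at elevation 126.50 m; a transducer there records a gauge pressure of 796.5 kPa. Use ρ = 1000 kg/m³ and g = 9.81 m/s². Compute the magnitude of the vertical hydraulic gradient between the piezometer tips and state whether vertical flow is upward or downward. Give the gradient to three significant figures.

|i_v| ≈ 0.0518; vertical flow is upward

Total head at MW-2: h = 204.82 m (water level in the standpipe).
Pressure head at MW-8: ψ = P/(ρg) = 796.5×1000 / (1000 × 9.81) = 81.19 m.
Total head at MW-8: h = z + ψ = 126.50 + 81.19 = 207.69 m.
Δh = h(MW-2) − h(MW-8) = 204.82 − 207.69 = -2.87 m.
Vertical separation Δz = 181.95 − 126.50 = 55.45 m.
|i_v| = |Δh| / Δz = 2.87 / 55.45 = 0.0518.
Head is higher in the deep piezometer, so vertical flow is upward (discharge condition).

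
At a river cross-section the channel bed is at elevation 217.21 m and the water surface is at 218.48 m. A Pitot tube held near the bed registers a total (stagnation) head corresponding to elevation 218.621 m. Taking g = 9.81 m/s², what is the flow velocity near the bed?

v ≈ 1.66 m/s

Near the bed, under hydrostatic conditions, the piezometric head (z + ψ) equals the free-surface elevation, 218.48 m.
Velocity head = total − piezometric = 218.621 − 218.48 = 0.141 m.
v = √(2g·h_v) = √(2 × 9.81 × 0.141) = 1.66 m/s.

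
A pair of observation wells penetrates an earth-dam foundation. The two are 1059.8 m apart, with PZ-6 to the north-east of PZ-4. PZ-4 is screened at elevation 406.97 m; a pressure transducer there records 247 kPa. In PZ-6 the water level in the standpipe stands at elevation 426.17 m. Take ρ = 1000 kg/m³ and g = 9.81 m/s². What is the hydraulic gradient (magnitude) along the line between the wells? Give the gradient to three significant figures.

Pressure head at PZ-4: ψ = P/(ρg) = 247×1000 / (1000 × 9.81) = 25.18 m.
Total head at PZ-4: h = z + ψ = 406.97 + 25.18 = 432.15 m.
Total head at PZ-6: h = 426.17 m (water level in the piezometer is the total head).
Head difference: h(PZ-4) − h(PZ-6) = 432.15 − 426.17 = 5.98 m.
Hydraulic gradient: i = |Δh| / L = 5.98 / 1059.8 = 0.00564.

i ≈ 0.00564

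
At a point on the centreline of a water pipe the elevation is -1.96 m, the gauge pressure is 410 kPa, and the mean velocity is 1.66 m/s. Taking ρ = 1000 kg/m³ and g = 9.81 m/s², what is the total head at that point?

Pressure head ψ = P/(ρg) = 410×1000 / (1000 × 9.81) = 41.79 m.
Velocity head = v²/(2g) = 1.66² / (2 × 9.81) = 0.140 m.
h = z + ψ + v²/(2g) = -1.96 + 41.79 + 0.140 = 39.97 m.

h ≈ 39.97 m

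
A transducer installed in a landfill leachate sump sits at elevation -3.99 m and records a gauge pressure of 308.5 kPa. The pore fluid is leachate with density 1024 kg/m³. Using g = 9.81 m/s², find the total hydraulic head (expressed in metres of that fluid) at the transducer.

ψ = P/(ρg) = 308.5×1000 / (1024 × 9.81) = 30.71 m.
h = z + ψ = -3.99 + 30.71 = 26.72 m.

h ≈ 26.72 m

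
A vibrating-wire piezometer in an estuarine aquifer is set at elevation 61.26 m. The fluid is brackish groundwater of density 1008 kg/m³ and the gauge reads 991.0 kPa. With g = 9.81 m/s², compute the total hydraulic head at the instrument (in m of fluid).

h ≈ 161.48 m

ψ = P/(ρg) = 991.0×1000 / (1008 × 9.81) = 100.22 m.
h = z + ψ = 61.26 + 100.22 = 161.48 m.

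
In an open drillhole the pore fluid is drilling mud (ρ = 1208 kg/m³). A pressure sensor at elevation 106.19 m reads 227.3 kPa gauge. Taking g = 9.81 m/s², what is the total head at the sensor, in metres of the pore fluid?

ψ = P/(ρg) = 227.3×1000 / (1208 × 9.81) = 19.18 m.
h = z + ψ = 106.19 + 19.18 = 125.37 m.

h ≈ 125.37 m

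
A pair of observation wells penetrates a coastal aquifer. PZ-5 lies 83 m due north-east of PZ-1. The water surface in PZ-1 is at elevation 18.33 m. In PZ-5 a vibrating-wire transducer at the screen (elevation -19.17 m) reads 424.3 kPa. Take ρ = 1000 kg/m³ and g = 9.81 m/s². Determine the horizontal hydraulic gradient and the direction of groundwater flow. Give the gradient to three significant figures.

i ≈ 0.0693; groundwater flows toward the south-west

Total head at PZ-1: h = 18.33 m (water level in the piezometer is the total head).
Pressure head at PZ-5: ψ = P/(ρg) = 424.3×1000 / (1000 × 9.81) = 43.25 m.
Total head at PZ-5: h = z + ψ = -19.17 + 43.25 = 24.08 m.
Head difference: h(PZ-1) − h(PZ-5) = 18.33 − 24.08 = -5.75 m.
Hydraulic gradient: i = |Δh| / L = 5.75 / 83 = 0.0693.
Flow is from higher to lower head: from PZ-5 toward PZ-1, i.e. toward the south-west.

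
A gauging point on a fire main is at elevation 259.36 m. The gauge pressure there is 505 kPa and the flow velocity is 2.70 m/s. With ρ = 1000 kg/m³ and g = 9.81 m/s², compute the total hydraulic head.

Pressure head ψ = P/(ρg) = 505×1000 / (1000 × 9.81) = 51.48 m.
Velocity head = v²/(2g) = 2.70² / (2 × 9.81) = 0.372 m.
h = z + ψ + v²/(2g) = 259.36 + 51.48 + 0.372 = 311.21 m.

h ≈ 311.21 m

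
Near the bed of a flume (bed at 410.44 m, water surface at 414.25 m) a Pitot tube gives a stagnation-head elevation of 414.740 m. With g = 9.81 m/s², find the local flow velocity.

v ≈ 3.10 m/s

Near the bed, under hydrostatic conditions, the piezometric head (z + ψ) equals the free-surface elevation, 414.25 m.
Velocity head = total − piezometric = 414.740 − 414.25 = 0.490 m.
v = √(2g·h_v) = √(2 × 9.81 × 0.490) = 3.10 m/s.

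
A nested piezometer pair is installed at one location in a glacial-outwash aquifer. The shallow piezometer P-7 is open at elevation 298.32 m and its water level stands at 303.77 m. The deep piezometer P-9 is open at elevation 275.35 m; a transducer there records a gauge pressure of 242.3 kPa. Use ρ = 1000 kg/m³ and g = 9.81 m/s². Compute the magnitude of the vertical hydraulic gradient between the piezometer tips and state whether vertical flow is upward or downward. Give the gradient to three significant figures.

Total head at P-7: h = 303.77 m (water level in the standpipe).
Pressure head at P-9: ψ = P/(ρg) = 242.3×1000 / (1000 × 9.81) = 24.70 m.
Total head at P-9: h = z + ψ = 275.35 + 24.70 = 300.05 m.
Δh = h(P-7) − h(P-9) = 303.77 − 300.05 = 3.72 m.
Vertical separation Δz = 298.32 − 275.35 = 22.97 m.
|i_v| = |Δh| / Δz = 3.72 / 22.97 = 0.162.
Head is higher in the shallow piezometer, so vertical flow is downward (recharge condition).

|i_v| ≈ 0.162; vertical flow is downward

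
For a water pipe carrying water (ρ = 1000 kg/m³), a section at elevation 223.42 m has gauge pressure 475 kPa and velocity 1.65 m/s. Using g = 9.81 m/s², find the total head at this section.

h ≈ 271.98 m

Pressure head ψ = P/(ρg) = 475×1000 / (1000 × 9.81) = 48.42 m.
Velocity head = v²/(2g) = 1.65² / (2 × 9.81) = 0.139 m.
h = z + ψ + v²/(2g) = 223.42 + 48.42 + 0.139 = 271.98 m.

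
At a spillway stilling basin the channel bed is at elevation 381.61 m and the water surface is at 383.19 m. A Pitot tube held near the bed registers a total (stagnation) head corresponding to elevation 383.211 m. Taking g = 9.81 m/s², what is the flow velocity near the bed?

v ≈ 0.642 m/s

Near the bed, under hydrostatic conditions, the piezometric head (z + ψ) equals the free-surface elevation, 383.19 m.
Velocity head = total − piezometric = 383.211 − 383.19 = 0.021 m.
v = √(2g·h_v) = √(2 × 9.81 × 0.021) = 0.642 m/s.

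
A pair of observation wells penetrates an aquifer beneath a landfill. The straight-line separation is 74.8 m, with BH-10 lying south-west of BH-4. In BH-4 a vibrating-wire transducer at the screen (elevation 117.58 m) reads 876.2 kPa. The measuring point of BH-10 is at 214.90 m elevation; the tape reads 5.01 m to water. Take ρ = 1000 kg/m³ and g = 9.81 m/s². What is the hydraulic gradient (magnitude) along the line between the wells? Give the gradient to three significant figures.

Pressure head at BH-4: ψ = P/(ρg) = 876.2×1000 / (1000 × 9.81) = 89.32 m.
Total head at BH-4: h = z + ψ = 117.58 + 89.32 = 206.90 m.
Total head at BH-10: h = 214.90 − 5.01 = 209.89 m.
Head difference: h(BH-4) − h(BH-10) = 206.90 − 209.89 = -2.99 m.
Hydraulic gradient: i = |Δh| / L = 2.99 / 74.8 = 0.0400.

i ≈ 0.0400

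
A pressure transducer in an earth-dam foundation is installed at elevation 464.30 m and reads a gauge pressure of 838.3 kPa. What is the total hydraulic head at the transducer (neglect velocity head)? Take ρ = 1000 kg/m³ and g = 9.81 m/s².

h ≈ 549.75 m

ψ = P/(ρg) = 838.3×1000 / (1000 × 9.81) = 85.45 m.
h = z + ψ = 464.30 + 85.45 = 549.75 m.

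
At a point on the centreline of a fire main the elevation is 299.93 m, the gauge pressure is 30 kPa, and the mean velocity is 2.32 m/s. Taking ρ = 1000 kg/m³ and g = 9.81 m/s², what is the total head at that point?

Pressure head ψ = P/(ρg) = 30×1000 / (1000 × 9.81) = 3.06 m.
Velocity head = v²/(2g) = 2.32² / (2 × 9.81) = 0.274 m.
h = z + ψ + v²/(2g) = 299.93 + 3.06 + 0.274 = 303.26 m.

h ≈ 303.26 m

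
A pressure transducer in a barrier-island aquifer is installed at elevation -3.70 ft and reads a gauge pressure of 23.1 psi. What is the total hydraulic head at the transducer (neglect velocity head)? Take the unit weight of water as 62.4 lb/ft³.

ψ = 144·P/γ = 144 × 23.1 / 62.4 = 53.31 ft.
h = z + ψ = -3.70 + 53.31 = 49.61 ft.

h ≈ 49.61 ft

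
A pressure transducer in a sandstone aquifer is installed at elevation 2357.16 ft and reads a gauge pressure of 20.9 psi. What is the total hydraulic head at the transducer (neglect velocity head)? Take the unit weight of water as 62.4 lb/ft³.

ψ = 144·P/γ = 144 × 20.9 / 62.4 = 48.23 ft.
h = z + ψ = 2357.16 + 48.23 = 2405.39 ft.

h ≈ 2405.39 ft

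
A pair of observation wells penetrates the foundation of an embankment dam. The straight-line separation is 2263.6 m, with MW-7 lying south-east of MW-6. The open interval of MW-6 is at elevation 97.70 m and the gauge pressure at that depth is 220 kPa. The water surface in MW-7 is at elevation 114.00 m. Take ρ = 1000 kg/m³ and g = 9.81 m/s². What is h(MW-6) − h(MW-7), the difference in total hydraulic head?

Δh ≈ 6.13 m

Pressure head at MW-6: ψ = P/(ρg) = 220×1000 / (1000 × 9.81) = 22.43 m.
Total head at MW-6: h = z + ψ = 97.70 + 22.43 = 120.13 m.
Total head at MW-7: h = 114.00 m (water level in the piezometer is the total head).
Head difference: h(MW-6) − h(MW-7) = 120.13 − 114.00 = 6.13 m.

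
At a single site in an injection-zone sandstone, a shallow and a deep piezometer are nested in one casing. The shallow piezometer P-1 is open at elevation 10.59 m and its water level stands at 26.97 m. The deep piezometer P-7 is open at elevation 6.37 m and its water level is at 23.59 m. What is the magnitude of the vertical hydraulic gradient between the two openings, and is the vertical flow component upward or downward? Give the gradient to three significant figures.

Total head at P-1: h = 26.97 m (water level in the standpipe).
Total head at P-7: h = 23.59 m.
Δh = h(P-1) − h(P-7) = 26.97 − 23.59 = 3.38 m.
Vertical separation Δz = 10.59 − 6.37 = 4.22 m.
|i_v| = |Δh| / Δz = 3.38 / 4.22 = 0.801.
Head is higher in the shallow piezometer, so vertical flow is downward (recharge condition).

|i_v| ≈ 0.801; vertical flow is downward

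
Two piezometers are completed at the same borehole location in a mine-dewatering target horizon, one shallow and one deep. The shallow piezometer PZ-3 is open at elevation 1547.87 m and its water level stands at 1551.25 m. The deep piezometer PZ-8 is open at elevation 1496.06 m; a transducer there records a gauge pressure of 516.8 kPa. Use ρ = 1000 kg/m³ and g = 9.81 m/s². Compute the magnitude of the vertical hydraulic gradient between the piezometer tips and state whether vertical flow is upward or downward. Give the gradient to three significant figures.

Total head at PZ-3: h = 1551.25 m (water level in the standpipe).
Pressure head at PZ-8: ψ = P/(ρg) = 516.8×1000 / (1000 × 9.81) = 52.68 m.
Total head at PZ-8: h = z + ψ = 1496.06 + 52.68 = 1548.74 m.
Δh = h(PZ-3) − h(PZ-8) = 1551.25 − 1548.74 = 2.51 m.
Vertical separation Δz = 1547.87 − 1496.06 = 51.81 m.
|i_v| = |Δh| / Δz = 2.51 / 51.81 = 0.0484.
Head is higher in the shallow piezometer, so vertical flow is downward (recharge condition).

|i_v| ≈ 0.0484; vertical flow is downward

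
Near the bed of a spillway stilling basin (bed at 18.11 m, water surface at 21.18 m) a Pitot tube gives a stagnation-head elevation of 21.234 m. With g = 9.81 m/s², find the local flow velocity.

Near the bed, under hydrostatic conditions, the piezometric head (z + ψ) equals the free-surface elevation, 21.18 m.
Velocity head = total − piezometric = 21.234 − 21.18 = 0.054 m.
v = √(2g·h_v) = √(2 × 9.81 × 0.054) = 1.03 m/s.

v ≈ 1.03 m/s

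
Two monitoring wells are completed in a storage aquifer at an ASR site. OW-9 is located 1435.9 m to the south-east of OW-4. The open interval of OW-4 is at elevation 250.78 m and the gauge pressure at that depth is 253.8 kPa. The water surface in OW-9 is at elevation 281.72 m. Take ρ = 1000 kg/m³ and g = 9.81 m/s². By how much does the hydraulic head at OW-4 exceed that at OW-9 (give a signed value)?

Δh ≈ -5.07 m

Pressure head at OW-4: ψ = P/(ρg) = 253.8×1000 / (1000 × 9.81) = 25.87 m.
Total head at OW-4: h = z + ψ = 250.78 + 25.87 = 276.65 m.
Total head at OW-9: h = 281.72 m (water level in the piezometer is the total head).
Head difference: h(OW-4) − h(OW-9) = 276.65 − 281.72 = -5.07 m.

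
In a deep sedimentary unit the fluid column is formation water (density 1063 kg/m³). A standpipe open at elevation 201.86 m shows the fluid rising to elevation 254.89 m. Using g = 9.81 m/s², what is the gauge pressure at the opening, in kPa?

Pressure head ψ = h − z = 254.89 − 201.86 = 53.03 m.
P = ρgψ = 1063 × 9.81 × 53.03 = 552998 Pa ≈ 553 kPa.

P ≈ 553 kPa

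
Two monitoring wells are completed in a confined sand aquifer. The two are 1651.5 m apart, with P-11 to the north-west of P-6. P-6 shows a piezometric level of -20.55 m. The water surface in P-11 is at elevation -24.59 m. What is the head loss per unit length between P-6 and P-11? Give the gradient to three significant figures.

Total head at P-6: h = -20.55 m (water level in the piezometer is the total head).
Total head at P-11: h = -24.59 m (water level in the piezometer is the total head).
Head difference: h(P-6) − h(P-11) = -20.55 − (-24.59) = 4.04 m.
Hydraulic gradient: i = |Δh| / L = 4.04 / 1651.5 = 0.00245.

i ≈ 0.00245 m/m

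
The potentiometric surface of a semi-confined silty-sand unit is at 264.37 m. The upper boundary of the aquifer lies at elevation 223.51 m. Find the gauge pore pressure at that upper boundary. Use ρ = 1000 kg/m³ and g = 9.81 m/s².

Pressure head at the aquifer top: ψ = h − z = 264.37 − 223.51 = 40.86 m.
P = ρgψ = 1000 × 9.81 × 40.86 = 400837 Pa ≈ 401 kPa.

P ≈ 401 kPa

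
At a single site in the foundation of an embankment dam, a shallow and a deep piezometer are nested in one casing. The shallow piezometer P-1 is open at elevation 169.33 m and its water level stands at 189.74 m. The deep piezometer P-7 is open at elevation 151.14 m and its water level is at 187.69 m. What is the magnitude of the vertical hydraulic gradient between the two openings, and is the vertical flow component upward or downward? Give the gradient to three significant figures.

|i_v| ≈ 0.113; vertical flow is downward

Total head at P-1: h = 189.74 m (water level in the standpipe).
Total head at P-7: h = 187.69 m.
Δh = h(P-1) − h(P-7) = 189.74 − 187.69 = 2.05 m.
Vertical separation Δz = 169.33 − 151.14 = 18.19 m.
|i_v| = |Δh| / Δz = 2.05 / 18.19 = 0.113.
Head is higher in the shallow piezometer, so vertical flow is downward (recharge condition).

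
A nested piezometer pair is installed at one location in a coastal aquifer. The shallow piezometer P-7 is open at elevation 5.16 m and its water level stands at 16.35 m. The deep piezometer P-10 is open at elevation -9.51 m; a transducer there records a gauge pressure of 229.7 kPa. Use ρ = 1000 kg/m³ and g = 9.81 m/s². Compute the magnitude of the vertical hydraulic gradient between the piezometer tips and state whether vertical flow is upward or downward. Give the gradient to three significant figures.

|i_v| ≈ 0.167; vertical flow is downward

Total head at P-7: h = 16.35 m (water level in the standpipe).
Pressure head at P-10: ψ = P/(ρg) = 229.7×1000 / (1000 × 9.81) = 23.41 m.
Total head at P-10: h = z + ψ = -9.51 + 23.41 = 13.90 m.
Δh = h(P-7) − h(P-10) = 16.35 − 13.90 = 2.45 m.
Vertical separation Δz = 5.16 − (-9.51) = 14.67 m.
|i_v| = |Δh| / Δz = 2.45 / 14.67 = 0.167.
Head is higher in the shallow piezometer, so vertical flow is downward (recharge condition).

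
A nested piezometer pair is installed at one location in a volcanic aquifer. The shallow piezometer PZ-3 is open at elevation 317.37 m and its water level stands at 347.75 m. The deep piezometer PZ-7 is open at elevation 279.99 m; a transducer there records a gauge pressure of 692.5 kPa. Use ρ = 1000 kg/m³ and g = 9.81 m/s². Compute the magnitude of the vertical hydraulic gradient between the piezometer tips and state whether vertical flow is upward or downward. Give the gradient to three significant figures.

|i_v| ≈ 0.0757; vertical flow is upward

Total head at PZ-3: h = 347.75 m (water level in the standpipe).
Pressure head at PZ-7: ψ = P/(ρg) = 692.5×1000 / (1000 × 9.81) = 70.59 m.
Total head at PZ-7: h = z + ψ = 279.99 + 70.59 = 350.58 m.
Δh = h(PZ-3) − h(PZ-7) = 347.75 − 350.58 = -2.83 m.
Vertical separation Δz = 317.37 − 279.99 = 37.38 m.
|i_v| = |Δh| / Δz = 2.83 / 37.38 = 0.0757.
Head is higher in the deep piezometer, so vertical flow is upward (discharge condition).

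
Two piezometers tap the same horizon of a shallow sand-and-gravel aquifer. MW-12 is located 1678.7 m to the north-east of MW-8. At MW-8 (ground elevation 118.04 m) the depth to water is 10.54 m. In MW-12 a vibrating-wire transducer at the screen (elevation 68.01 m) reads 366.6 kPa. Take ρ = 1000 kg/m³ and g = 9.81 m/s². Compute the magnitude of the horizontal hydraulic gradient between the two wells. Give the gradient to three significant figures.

Total head at MW-8: h = 118.04 − 10.54 = 107.50 m.
Pressure head at MW-12: ψ = P/(ρg) = 366.6×1000 / (1000 × 9.81) = 37.37 m.
Total head at MW-12: h = z + ψ = 68.01 + 37.37 = 105.38 m.
Head difference: h(MW-8) − h(MW-12) = 107.50 − 105.38 = 2.12 m.
Hydraulic gradient: i = |Δh| / L = 2.12 / 1678.7 = 0.00126.

i ≈ 0.00126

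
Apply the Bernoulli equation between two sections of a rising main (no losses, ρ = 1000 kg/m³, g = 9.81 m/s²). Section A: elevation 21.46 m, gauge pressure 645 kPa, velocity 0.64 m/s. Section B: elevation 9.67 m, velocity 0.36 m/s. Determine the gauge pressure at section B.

P₂ ≈ 761 kPa

Pressure head at A: ψ₁ = P₁/(ρg) = 645×1000 / (1000 × 9.81) = 65.75 m.
Velocity heads: v₁²/2g = 0.64²/19.62 = 0.021 m; v₂²/2g = 0.36²/19.62 = 0.007 m.
Total head H = z₁ + ψ₁ + v₁²/2g = 21.46 + 65.75 + 0.021 = 87.23 m.
ψ₂ = H − z₂ − v₂²/2g = 87.23 − 9.67 − 0.007 = 77.55 m.
P₂ = ρgψ₂ = 1000 × 9.81 × 77.55 ≈ 761 kPa.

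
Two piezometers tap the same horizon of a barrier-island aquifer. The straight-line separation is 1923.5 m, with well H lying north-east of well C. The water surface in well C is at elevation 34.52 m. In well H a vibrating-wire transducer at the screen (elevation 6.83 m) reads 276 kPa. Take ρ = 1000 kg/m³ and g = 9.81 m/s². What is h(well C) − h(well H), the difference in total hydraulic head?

Total head at well C: h = 34.52 m (water level in the piezometer is the total head).
Pressure head at well H: ψ = P/(ρg) = 276×1000 / (1000 × 9.81) = 28.13 m.
Total head at well H: h = z + ψ = 6.83 + 28.13 = 34.96 m.
Head difference: h(well C) − h(well H) = 34.52 − 34.96 = -0.44 m.

Δh ≈ -0.44 m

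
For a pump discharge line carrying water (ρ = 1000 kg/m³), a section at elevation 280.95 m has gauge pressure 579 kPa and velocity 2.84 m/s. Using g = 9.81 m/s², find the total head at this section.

Pressure head ψ = P/(ρg) = 579×1000 / (1000 × 9.81) = 59.02 m.
Velocity head = v²/(2g) = 2.84² / (2 × 9.81) = 0.411 m.
h = z + ψ + v²/(2g) = 280.95 + 59.02 + 0.411 = 340.38 m.

h ≈ 340.38 m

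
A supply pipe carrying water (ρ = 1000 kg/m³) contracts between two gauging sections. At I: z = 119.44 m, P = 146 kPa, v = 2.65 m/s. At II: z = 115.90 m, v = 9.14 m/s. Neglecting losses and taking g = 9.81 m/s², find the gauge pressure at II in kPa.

P₂ ≈ 142 kPa

Pressure head at I: ψ₁ = P₁/(ρg) = 146×1000 / (1000 × 9.81) = 14.88 m.
Velocity heads: v₁²/2g = 2.65²/19.62 = 0.358 m; v₂²/2g = 9.14²/19.62 = 4.258 m.
Total head H = z₁ + ψ₁ + v₁²/2g = 119.44 + 14.88 + 0.358 = 134.68 m.
ψ₂ = H − z₂ − v₂²/2g = 134.68 − 115.90 − 4.258 = 14.52 m.
P₂ = ρgψ₂ = 1000 × 9.81 × 14.52 ≈ 142 kPa.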